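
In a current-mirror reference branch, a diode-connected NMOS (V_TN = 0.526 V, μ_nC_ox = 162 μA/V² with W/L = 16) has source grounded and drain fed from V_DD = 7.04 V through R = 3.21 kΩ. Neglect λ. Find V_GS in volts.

V_GS = 1.66 V

With gate tied to drain, V_GS = V_DS ≥ V_GS − V_TN, so the device is in saturation.
k_n = μ_nC_ox · (W/L) = 2.592 mA/V².
KCL at the drain: ½ k_n (V_GS − V_TN)² = (V_DD − V_GS)/R.
Let x = V_GS − 0.526. Then 4.16 x² + x − 6.514 = 0, giving x = 1.14 V (positive root), so V_GS = 1.66 V.
I_D = (V_DD − V_GS)/R = (7.04 − 1.66) / 3.21 = 1.68 mA.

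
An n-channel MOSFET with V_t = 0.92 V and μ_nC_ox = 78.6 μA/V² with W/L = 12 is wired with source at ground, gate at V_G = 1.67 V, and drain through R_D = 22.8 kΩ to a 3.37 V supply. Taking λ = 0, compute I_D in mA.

I_D = 0.138 mA

V_GS = V_G = 1.67 V, so V_ov = 1.67 − 0.92 = 0.75 V.
k_n = μ_nC_ox · (W/L) = 0.9432 mA/V².
Assume saturation: I_D = ½ k_n V_ov² = 0.5 × 0.9432 × 0.75² = 0.265 mA, giving V_DS = V_DD − I_D R_D = 3.37 − 0.265 × 22.8 = -2.68 V.
But -2.68 V < V_ov = 0.75 V, so the device is actually in triode.
In triode I_D = k_n[V_ov V_DS − ½ V_DS²] and I_D = (V_DD − V_DS)/R_D. Equating: 10.8 V_DS² − 17.13 V_DS + 3.37 = 0, giving V_DS = 0.23 V (the root below V_ov).
I_D = (3.37 − 0.23) / 22.8 = 0.138 mA.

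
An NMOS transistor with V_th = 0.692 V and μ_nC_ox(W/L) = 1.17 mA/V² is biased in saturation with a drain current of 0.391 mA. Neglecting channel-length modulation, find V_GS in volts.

V_GS = 1.51 V

In saturation I_D = ½ k_n (V_GS − V_th)², so V_GS − V_th = √(2 I_D / k_n) = √(2 × 0.391 / 1.17) = 0.818 V.
V_GS = 0.692 + 0.818 = 1.51 V.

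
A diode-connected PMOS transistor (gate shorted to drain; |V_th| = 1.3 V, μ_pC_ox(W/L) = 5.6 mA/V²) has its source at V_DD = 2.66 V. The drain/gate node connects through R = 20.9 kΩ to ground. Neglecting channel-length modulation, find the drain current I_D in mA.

I_D = 0.0582 mA

With gate tied to drain, V_SG = V_SD ≥ V_SG − |V_th|, so the device is in saturation.
KCL at the drain: ½ k_p (V_SG − |V_th|)² = (V_DD − V_SG)/R.
Let x = V_SG − 1.3. Then 58.5 x² + x − 1.36 = 0, giving x = 0.144 V (positive root), so V_SG = 1.44 V.
I_D = (V_DD − V_SG)/R = (2.66 − 1.44) / 20.9 = 0.0582 mA.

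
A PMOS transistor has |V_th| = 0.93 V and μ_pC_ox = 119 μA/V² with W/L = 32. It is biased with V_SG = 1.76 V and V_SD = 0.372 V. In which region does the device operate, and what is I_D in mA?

Triode; I_D = 0.912 mA

k_p = μ_pC_ox · (W/L) = 3.808 mA/V².
V_ov = V_SG − |V_th| = 1.76 − 0.93 = 0.83 V.
Since V_SD = 0.372 V < V_ov = 0.83 V, the device is in the triode region.
I_D = k_p [V_ov · V_SD − ½ V_SD²] = 3.808 × [0.83 × 0.372 − 0.5 × 0.372²] = 0.912 mA.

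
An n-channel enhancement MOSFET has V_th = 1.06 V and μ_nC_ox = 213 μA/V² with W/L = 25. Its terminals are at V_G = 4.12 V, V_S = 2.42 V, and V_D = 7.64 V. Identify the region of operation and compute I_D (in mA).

V_GS = V_G − V_S = 4.12 − 2.42 = 1.7 V; V_DS = V_D − V_S = 7.64 − 2.42 = 5.22 V.
k_n = μ_nC_ox · (W/L) = 5.325 mA/V².
V_ov = V_GS − V_th = 1.7 − 1.06 = 0.64 V.
Since V_DS = 5.22 V ≥ V_ov = 0.64 V, the device is in saturation.
I_D = ½ k_n V_ov² = 0.5 × 5.325 × 0.64² = 1.09 mA.

Saturation; I_D = 1.09 mA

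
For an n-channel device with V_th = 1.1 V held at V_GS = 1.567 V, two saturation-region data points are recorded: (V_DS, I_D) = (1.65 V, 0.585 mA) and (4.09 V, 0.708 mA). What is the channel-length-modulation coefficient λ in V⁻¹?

λ = 0.100 V⁻¹

With V_GS fixed, I_D ∝ (1 + λ V_DS) in saturation, so I_D2/I_D1 = (1 + λ V_DS2)/(1 + λ V_DS1).
0.708/0.585 = 1.21 = (1 + 4.09 λ)/(1 + 1.65 λ).
Solving: λ (I_D1 V_DS2 − I_D2 V_DS1) = I_D2 − I_D1, so λ = (0.708 − 0.585) / (0.585 × 4.09 − 0.708 × 1.65) = 0.123 / 1.22 = 0.1 V⁻¹.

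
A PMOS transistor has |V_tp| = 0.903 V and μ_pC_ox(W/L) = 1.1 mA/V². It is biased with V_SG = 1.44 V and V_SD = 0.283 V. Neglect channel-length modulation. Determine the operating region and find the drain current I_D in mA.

V_ov = V_SG − |V_tp| = 1.44 − 0.903 = 0.537 V.
Since V_SD = 0.283 V < V_ov = 0.537 V, the device is in the triode region.
I_D = k_p [V_ov · V_SD − ½ V_SD²] = 1.1 × [0.537 × 0.283 − 0.5 × 0.283²] = 0.123 mA.

Triode; I_D = 0.123 mA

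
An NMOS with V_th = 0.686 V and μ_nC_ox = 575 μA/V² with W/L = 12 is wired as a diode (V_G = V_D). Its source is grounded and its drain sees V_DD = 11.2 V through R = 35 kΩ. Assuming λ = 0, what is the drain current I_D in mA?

I_D = 0.292 mA

With gate tied to drain, V_GS = V_DS ≥ V_GS − V_th, so the device is in saturation.
k_n = μ_nC_ox · (W/L) = 6.9 mA/V².
KCL at the drain: ½ k_n (V_GS − V_th)² = (V_DD − V_GS)/R.
Let x = V_GS − 0.686. Then 121 x² + x − 10.51 = 0, giving x = 0.291 V (positive root), so V_GS = 0.977 V.
I_D = (V_DD − V_GS)/R = (11.2 − 0.977) / 35 = 0.292 mA.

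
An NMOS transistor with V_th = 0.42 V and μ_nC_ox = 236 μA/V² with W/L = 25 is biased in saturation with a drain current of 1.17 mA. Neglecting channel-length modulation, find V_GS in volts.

k_n = μ_nC_ox · (W/L) = 5.9 mA/V².
In saturation I_D = ½ k_n (V_GS − V_th)², so V_GS − V_th = √(2 I_D / k_n) = √(2 × 1.17 / 5.9) = 0.63 V.
V_GS = 0.42 + 0.63 = 1.05 V.

V_GS = 1.05 V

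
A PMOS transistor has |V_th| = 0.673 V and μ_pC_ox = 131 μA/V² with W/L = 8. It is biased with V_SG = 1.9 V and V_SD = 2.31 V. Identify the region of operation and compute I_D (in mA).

Saturation; I_D = 0.789 mA

k_p = μ_pC_ox · (W/L) = 1.048 mA/V².
V_ov = V_SG − |V_th| = 1.9 − 0.673 = 1.23 V.
Since V_SD = 2.31 V ≥ V_ov = 1.23 V, the device is in saturation.
I_D = ½ k_p V_ov² = 0.5 × 1.048 × 1.23² = 0.789 mA.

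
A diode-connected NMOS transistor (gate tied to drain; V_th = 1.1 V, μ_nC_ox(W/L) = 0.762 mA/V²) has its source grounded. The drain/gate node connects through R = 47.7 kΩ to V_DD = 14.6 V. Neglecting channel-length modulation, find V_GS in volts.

With gate tied to drain, V_GS = V_DS ≥ V_GS − V_th, so the device is in saturation.
KCL at the drain: ½ k_n (V_GS − V_th)² = (V_DD − V_GS)/R.
Let x = V_GS − 1.1. Then 18.2 x² + x − 13.5 = 0, giving x = 0.835 V (positive root), so V_GS = 1.93 V.
I_D = (V_DD − V_GS)/R = (14.6 − 1.93) / 47.7 = 0.266 mA.

V_GS = 1.93 V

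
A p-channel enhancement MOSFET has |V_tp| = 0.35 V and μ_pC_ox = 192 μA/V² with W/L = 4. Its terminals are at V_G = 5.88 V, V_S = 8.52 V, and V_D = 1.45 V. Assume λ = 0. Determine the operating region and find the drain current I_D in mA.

Saturation; I_D = 2.01 mA

V_SG = V_S − V_G = 8.52 − 5.88 = 2.64 V; V_SD = V_S − V_D = 8.52 − 1.45 = 7.07 V.
k_p = μ_pC_ox · (W/L) = 0.768 mA/V².
V_ov = V_SG − |V_tp| = 2.64 − 0.35 = 2.29 V.
Since V_SD = 7.07 V ≥ V_ov = 2.29 V, the device is in saturation.
I_D = ½ k_p V_ov² = 0.5 × 0.768 × 2.29² = 2.01 mA.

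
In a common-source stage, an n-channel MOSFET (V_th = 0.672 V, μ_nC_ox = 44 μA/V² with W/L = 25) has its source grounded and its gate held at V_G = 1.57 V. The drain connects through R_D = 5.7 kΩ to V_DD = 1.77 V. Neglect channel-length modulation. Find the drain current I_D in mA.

V_GS = V_G = 1.57 V, so V_ov = 1.57 − 0.672 = 0.898 V.
k_n = μ_nC_ox · (W/L) = 1.1 mA/V².
Assume saturation: I_D = ½ k_n V_ov² = 0.5 × 1.1 × 0.898² = 0.444 mA, giving V_DS = V_DD − I_D R_D = 1.77 − 0.444 × 5.7 = -0.758 V.
But -0.758 V < V_ov = 0.898 V, so the device is actually in triode.
In triode I_D = k_n[V_ov V_DS − ½ V_DS²] and I_D = (V_DD − V_DS)/R_D. Equating: 3.14 V_DS² − 6.63 V_DS + 1.77 = 0, giving V_DS = 0.313 V (the root below V_ov).
I_D = (1.77 − 0.313) / 5.7 = 0.256 mA.

I_D = 0.256 mA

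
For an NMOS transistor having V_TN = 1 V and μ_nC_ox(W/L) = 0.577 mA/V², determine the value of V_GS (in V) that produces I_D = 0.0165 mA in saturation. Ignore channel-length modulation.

In saturation I_D = ½ k_n (V_GS − V_TN)², so V_GS − V_TN = √(2 I_D / k_n) = √(2 × 0.0165 / 0.577) = 0.239 V.
V_GS = 1 + 0.239 = 1.24 V.

V_GS = 1.24 V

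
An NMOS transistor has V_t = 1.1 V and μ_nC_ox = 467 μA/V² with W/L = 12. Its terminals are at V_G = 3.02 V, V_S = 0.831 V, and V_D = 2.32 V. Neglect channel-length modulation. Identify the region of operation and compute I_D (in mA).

Saturation; I_D = 3.32 mA

V_GS = V_G − V_S = 3.02 − 0.831 = 2.19 V; V_DS = V_D − V_S = 2.32 − 0.831 = 1.49 V.
k_n = μ_nC_ox · (W/L) = 5.604 mA/V².
V_ov = V_GS − V_t = 2.19 − 1.1 = 1.09 V.
Since V_DS = 1.49 V ≥ V_ov = 1.09 V, the device is in saturation.
I_D = ½ k_n V_ov² = 0.5 × 5.604 × 1.09² = 3.32 mA.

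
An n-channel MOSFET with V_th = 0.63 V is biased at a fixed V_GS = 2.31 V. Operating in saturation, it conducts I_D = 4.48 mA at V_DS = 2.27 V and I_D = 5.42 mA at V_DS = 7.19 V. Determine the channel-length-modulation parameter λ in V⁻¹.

With V_GS fixed, I_D ∝ (1 + λ V_DS) in saturation, so I_D2/I_D1 = (1 + λ V_DS2)/(1 + λ V_DS1).
5.42/4.48 = 1.21 = (1 + 7.19 λ)/(1 + 2.27 λ).
Solving: λ (I_D1 V_DS2 − I_D2 V_DS1) = I_D2 − I_D1, so λ = (5.42 − 4.48) / (4.48 × 7.19 − 5.42 × 2.27) = 0.94 / 19.9 = 0.0472 V⁻¹.

λ = 0.0472 V⁻¹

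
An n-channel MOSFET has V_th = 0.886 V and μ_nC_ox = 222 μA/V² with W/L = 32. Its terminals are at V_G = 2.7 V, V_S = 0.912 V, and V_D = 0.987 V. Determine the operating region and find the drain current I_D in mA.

V_GS = V_G − V_S = 2.7 − 0.912 = 1.79 V; V_DS = V_D − V_S = 0.987 − 0.912 = 0.075 V.
k_n = μ_nC_ox · (W/L) = 7.104 mA/V².
V_ov = V_GS − V_th = 1.79 − 0.886 = 0.902 V.
Since V_DS = 0.075 V < V_ov = 0.902 V, the device is in the triode region.
I_D = k_n [V_ov · V_DS − ½ V_DS²] = 7.104 × [0.902 × 0.075 − 0.5 × 0.075²] = 0.461 mA.

Triode; I_D = 0.461 mA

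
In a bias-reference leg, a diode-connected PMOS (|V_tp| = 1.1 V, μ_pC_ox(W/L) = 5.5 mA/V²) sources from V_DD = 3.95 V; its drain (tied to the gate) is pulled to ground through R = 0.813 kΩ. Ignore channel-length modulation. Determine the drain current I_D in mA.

I_D = 2.36 mA

With gate tied to drain, V_SG = V_SD ≥ V_SG − |V_tp|, so the device is in saturation.
KCL at the drain: ½ k_p (V_SG − |V_tp|)² = (V_DD − V_SG)/R.
Let x = V_SG − 1.1. Then 2.24 x² + x − 2.85 = 0, giving x = 0.927 V (positive root), so V_SG = 2.03 V.
I_D = (V_DD − V_SG)/R = (3.95 − 2.03) / 0.813 = 2.36 mA.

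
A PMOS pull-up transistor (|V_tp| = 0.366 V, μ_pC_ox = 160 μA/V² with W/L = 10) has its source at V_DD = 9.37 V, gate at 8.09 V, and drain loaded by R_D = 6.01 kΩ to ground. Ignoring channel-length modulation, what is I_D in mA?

I_D = 0.668 mA

V_SG = V_DD − V_G = 9.37 − 8.09 = 1.28 V, so V_ov = 1.28 − 0.366 = 0.914 V.
k_p = μ_pC_ox · (W/L) = 1.6 mA/V².
Assume saturation: I_D = ½ k_p V_ov² = 0.5 × 1.6 × 0.914² = 0.668 mA, giving V_SD = V_DD − I_D R_D = 9.37 − 0.668 × 6.01 = 5.35 V.
V_SD = 5.35 V ≥ V_ov = 0.914 V, confirming saturation.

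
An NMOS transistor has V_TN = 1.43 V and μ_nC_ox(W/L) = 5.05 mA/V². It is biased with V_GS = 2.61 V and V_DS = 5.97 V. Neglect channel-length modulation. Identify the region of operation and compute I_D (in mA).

V_ov = V_GS − V_TN = 2.61 − 1.43 = 1.18 V.
Since V_DS = 5.97 V ≥ V_ov = 1.18 V, the device is in saturation.
I_D = ½ k_n V_ov² = 0.5 × 5.05 × 1.18² = 3.52 mA.

Saturation; I_D = 3.52 mA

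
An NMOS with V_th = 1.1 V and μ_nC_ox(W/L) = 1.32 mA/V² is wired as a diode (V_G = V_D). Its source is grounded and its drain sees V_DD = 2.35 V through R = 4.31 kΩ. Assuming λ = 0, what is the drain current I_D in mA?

I_D = 0.172 mA

With gate tied to drain, V_GS = V_DS ≥ V_GS − V_th, so the device is in saturation.
KCL at the drain: ½ k_n (V_GS − V_th)² = (V_DD − V_GS)/R.
Let x = V_GS − 1.1. Then 2.84 x² + x − 1.25 = 0, giving x = 0.51 V (positive root), so V_GS = 1.61 V.
I_D = (V_DD − V_GS)/R = (2.35 − 1.61) / 4.31 = 0.172 mA.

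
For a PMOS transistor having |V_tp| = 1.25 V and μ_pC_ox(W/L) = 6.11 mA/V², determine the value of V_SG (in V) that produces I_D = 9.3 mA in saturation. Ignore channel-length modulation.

In saturation I_D = ½ k_p (V_SG − |V_tp|)², so V_SG − |V_tp| = √(2 I_D / k_p) = √(2 × 9.3 / 6.11) = 1.74 V.
V_SG = 1.25 + 1.74 = 2.99 V.

V_SG = 2.99 V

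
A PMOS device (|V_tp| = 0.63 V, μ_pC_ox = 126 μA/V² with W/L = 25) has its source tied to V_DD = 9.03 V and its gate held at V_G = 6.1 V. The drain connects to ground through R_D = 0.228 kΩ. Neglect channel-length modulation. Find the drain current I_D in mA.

V_SG = V_DD − V_G = 9.03 − 6.1 = 2.93 V, so V_ov = 2.93 − 0.63 = 2.3 V.
k_p = μ_pC_ox · (W/L) = 3.15 mA/V².
Assume saturation: I_D = ½ k_p V_ov² = 0.5 × 3.15 × 2.3² = 8.33 mA, giving V_SD = V_DD − I_D R_D = 9.03 − 8.33 × 0.228 = 7.13 V.
V_SD = 7.13 V ≥ V_ov = 2.3 V, confirming saturation.

I_D = 8.33 mA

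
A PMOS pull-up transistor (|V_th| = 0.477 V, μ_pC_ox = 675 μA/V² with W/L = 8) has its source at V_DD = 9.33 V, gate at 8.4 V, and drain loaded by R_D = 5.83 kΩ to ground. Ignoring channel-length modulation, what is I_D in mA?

I_D = 0.554 mA

V_SG = V_DD − V_G = 9.33 − 8.4 = 0.93 V, so V_ov = 0.93 − 0.477 = 0.453 V.
k_p = μ_pC_ox · (W/L) = 5.4 mA/V².
Assume saturation: I_D = ½ k_p V_ov² = 0.5 × 5.4 × 0.453² = 0.554 mA, giving V_SD = V_DD − I_D R_D = 9.33 − 0.554 × 5.83 = 6.1 V.
V_SD = 6.1 V ≥ V_ov = 0.453 V, confirming saturation.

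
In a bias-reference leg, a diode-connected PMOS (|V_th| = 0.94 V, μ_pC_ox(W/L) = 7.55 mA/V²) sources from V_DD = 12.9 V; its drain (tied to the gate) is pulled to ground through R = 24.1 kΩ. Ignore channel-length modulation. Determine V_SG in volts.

With gate tied to drain, V_SG = V_SD ≥ V_SG − |V_th|, so the device is in saturation.
KCL at the drain: ½ k_p (V_SG − |V_th|)² = (V_DD − V_SG)/R.
Let x = V_SG − 0.94. Then 91 x² + x − 11.96 = 0, giving x = 0.357 V (positive root), so V_SG = 1.3 V.
I_D = (V_DD − V_SG)/R = (12.9 − 1.3) / 24.1 = 0.481 mA.

V_SG = 1.30 V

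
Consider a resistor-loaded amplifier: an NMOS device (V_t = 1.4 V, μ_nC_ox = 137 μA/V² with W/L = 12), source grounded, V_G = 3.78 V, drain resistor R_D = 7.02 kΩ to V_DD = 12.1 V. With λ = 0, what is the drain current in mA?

I_D = 1.66 mA

V_GS = V_G = 3.78 V, so V_ov = 3.78 − 1.4 = 2.38 V.
k_n = μ_nC_ox · (W/L) = 1.644 mA/V².
Assume saturation: I_D = ½ k_n V_ov² = 0.5 × 1.644 × 2.38² = 4.66 mA, giving V_DS = V_DD − I_D R_D = 12.1 − 4.66 × 7.02 = -20.6 V.
But -20.6 V < V_ov = 2.38 V, so the device is actually in triode.
In triode I_D = k_n[V_ov V_DS − ½ V_DS²] and I_D = (V_DD − V_DS)/R_D. Equating: 5.77 V_DS² − 28.47 V_DS + 12.1 = 0, giving V_DS = 0.47 V (the root below V_ov).
I_D = (12.1 − 0.47) / 7.02 = 1.66 mA.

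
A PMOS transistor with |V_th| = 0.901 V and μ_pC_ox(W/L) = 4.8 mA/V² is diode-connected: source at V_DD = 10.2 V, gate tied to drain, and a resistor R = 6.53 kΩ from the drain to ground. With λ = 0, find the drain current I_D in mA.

I_D = 1.31 mA

With gate tied to drain, V_SG = V_SD ≥ V_SG − |V_th|, so the device is in saturation.
KCL at the drain: ½ k_p (V_SG − |V_th|)² = (V_DD − V_SG)/R.
Let x = V_SG − 0.901. Then 15.7 x² + x − 9.299 = 0, giving x = 0.739 V (positive root), so V_SG = 1.64 V.
I_D = (V_DD − V_SG)/R = (10.2 − 1.64) / 6.53 = 1.31 mA.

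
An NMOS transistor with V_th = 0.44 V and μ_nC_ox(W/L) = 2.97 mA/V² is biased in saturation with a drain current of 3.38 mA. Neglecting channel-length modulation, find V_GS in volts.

In saturation I_D = ½ k_n (V_GS − V_th)², so V_GS − V_th = √(2 I_D / k_n) = √(2 × 3.38 / 2.97) = 1.51 V.
V_GS = 0.44 + 1.51 = 1.95 V.

V_GS = 1.95 V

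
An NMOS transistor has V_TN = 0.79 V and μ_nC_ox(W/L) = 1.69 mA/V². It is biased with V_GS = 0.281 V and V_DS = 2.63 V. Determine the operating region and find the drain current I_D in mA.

Cutoff; I_D = 0 mA

V_GS = 0.281 V < V_TN = 0.79 V, so the transistor is in cutoff.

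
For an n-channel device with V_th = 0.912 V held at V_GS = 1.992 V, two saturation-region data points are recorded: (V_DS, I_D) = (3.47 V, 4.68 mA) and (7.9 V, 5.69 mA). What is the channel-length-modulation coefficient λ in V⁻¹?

λ = 0.0586 V⁻¹

With V_GS fixed, I_D ∝ (1 + λ V_DS) in saturation, so I_D2/I_D1 = (1 + λ V_DS2)/(1 + λ V_DS1).
5.69/4.68 = 1.216 = (1 + 7.9 λ)/(1 + 3.47 λ).
Solving: λ (I_D1 V_DS2 − I_D2 V_DS1) = I_D2 − I_D1, so λ = (5.69 − 4.68) / (4.68 × 7.9 − 5.69 × 3.47) = 1.01 / 17.2 = 0.0586 V⁻¹.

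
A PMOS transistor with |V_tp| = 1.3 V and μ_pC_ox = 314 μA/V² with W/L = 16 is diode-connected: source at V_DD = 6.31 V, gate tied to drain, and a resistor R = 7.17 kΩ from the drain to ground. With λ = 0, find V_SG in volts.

V_SG = 1.80 V

With gate tied to drain, V_SG = V_SD ≥ V_SG − |V_tp|, so the device is in saturation.
k_p = μ_pC_ox · (W/L) = 5.024 mA/V².
KCL at the drain: ½ k_p (V_SG − |V_tp|)² = (V_DD − V_SG)/R.
Let x = V_SG − 1.3. Then 18 x² + x − 5.01 = 0, giving x = 0.5 V (positive root), so V_SG = 1.8 V.
I_D = (V_DD − V_SG)/R = (6.31 − 1.8) / 7.17 = 0.629 mA.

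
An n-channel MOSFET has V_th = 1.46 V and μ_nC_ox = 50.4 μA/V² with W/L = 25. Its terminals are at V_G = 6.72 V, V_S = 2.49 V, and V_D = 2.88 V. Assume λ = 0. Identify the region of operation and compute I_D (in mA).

Triode; I_D = 1.27 mA

V_GS = V_G − V_S = 6.72 − 2.49 = 4.23 V; V_DS = V_D − V_S = 2.88 − 2.49 = 0.39 V.
k_n = μ_nC_ox · (W/L) = 1.26 mA/V².
V_ov = V_GS − V_th = 4.23 − 1.46 = 2.77 V.
Since V_DS = 0.39 V < V_ov = 2.77 V, the device is in the triode region.
I_D = k_n [V_ov · V_DS − ½ V_DS²] = 1.26 × [2.77 × 0.39 − 0.5 × 0.39²] = 1.27 mA.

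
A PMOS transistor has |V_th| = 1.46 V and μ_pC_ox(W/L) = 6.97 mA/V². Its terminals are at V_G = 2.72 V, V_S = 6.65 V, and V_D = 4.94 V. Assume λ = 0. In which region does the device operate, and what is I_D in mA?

Triode; I_D = 19.2 mA

V_SG = V_S − V_G = 6.65 − 2.72 = 3.93 V; V_SD = V_S − V_D = 6.65 − 4.94 = 1.71 V.
V_ov = V_SG − |V_th| = 3.93 − 1.46 = 2.47 V.
Since V_SD = 1.71 V < V_ov = 2.47 V, the device is in the triode region.
I_D = k_p [V_ov · V_SD − ½ V_SD²] = 6.97 × [2.47 × 1.71 − 0.5 × 1.71²] = 19.2 mA.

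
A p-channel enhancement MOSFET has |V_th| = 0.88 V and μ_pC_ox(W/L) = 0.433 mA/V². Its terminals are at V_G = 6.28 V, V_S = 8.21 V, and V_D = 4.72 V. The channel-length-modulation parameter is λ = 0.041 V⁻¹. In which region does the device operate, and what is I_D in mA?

Saturation; I_D = 0.273 mA

V_SG = V_S − V_G = 8.21 − 6.28 = 1.93 V; V_SD = V_S − V_D = 8.21 − 4.72 = 3.49 V.
V_ov = V_SG − |V_th| = 1.93 − 0.88 = 1.05 V.
Since V_SD = 3.49 V ≥ V_ov = 1.05 V, the device is in saturation.
I_D = ½ k_p V_ov² (1 + λ V_SD) = 0.5 × 0.433 × 1.05² × (1 + 0.041 × 3.49) = 0.273 mA.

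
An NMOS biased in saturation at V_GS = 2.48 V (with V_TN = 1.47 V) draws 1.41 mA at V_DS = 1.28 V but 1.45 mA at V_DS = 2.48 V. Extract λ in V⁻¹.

λ = 0.0244 V⁻¹

With V_GS fixed, I_D ∝ (1 + λ V_DS) in saturation, so I_D2/I_D1 = (1 + λ V_DS2)/(1 + λ V_DS1).
1.45/1.41 = 1.028 = (1 + 2.48 λ)/(1 + 1.28 λ).
Solving: λ (I_D1 V_DS2 − I_D2 V_DS1) = I_D2 − I_D1, so λ = (1.45 − 1.41) / (1.41 × 2.48 − 1.45 × 1.28) = 0.04 / 1.64 = 0.0244 V⁻¹.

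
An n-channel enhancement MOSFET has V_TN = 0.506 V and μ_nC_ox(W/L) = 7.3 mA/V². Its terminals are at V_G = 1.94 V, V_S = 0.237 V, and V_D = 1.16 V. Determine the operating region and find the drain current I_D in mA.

V_GS = V_G − V_S = 1.94 − 0.237 = 1.7 V; V_DS = V_D − V_S = 1.16 − 0.237 = 0.923 V.
V_ov = V_GS − V_TN = 1.7 − 0.506 = 1.2 V.
Since V_DS = 0.923 V < V_ov = 1.2 V, the device is in the triode region.
I_D = k_n [V_ov · V_DS − ½ V_DS²] = 7.3 × [1.2 × 0.923 − 0.5 × 0.923²] = 4.96 mA.

Triode; I_D = 4.96 mA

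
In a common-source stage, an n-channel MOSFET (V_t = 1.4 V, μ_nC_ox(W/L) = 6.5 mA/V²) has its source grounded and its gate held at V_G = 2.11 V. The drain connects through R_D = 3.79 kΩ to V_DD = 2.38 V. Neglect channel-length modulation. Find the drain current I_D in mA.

I_D = 0.590 mA

V_GS = V_G = 2.11 V, so V_ov = 2.11 − 1.4 = 0.71 V.
Assume saturation: I_D = ½ k_n V_ov² = 0.5 × 6.5 × 0.71² = 1.64 mA, giving V_DS = V_DD − I_D R_D = 2.38 − 1.64 × 3.79 = -3.83 V.
But -3.83 V < V_ov = 0.71 V, so the device is actually in triode.
In triode I_D = k_n[V_ov V_DS − ½ V_DS²] and I_D = (V_DD − V_DS)/R_D. Equating: 12.3 V_DS² − 18.49 V_DS + 2.38 = 0, giving V_DS = 0.142 V (the root below V_ov).
I_D = (2.38 − 0.142) / 3.79 = 0.59 mA.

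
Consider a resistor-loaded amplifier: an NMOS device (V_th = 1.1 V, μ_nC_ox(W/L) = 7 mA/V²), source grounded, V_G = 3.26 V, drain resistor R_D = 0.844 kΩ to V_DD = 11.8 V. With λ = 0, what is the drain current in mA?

V_GS = V_G = 3.26 V, so V_ov = 3.26 − 1.1 = 2.16 V.
Assume saturation: I_D = ½ k_n V_ov² = 0.5 × 7 × 2.16² = 16.3 mA, giving V_DS = V_DD − I_D R_D = 11.8 − 16.3 × 0.844 = -1.98 V.
But -1.98 V < V_ov = 2.16 V, so the device is actually in triode.
In triode I_D = k_n[V_ov V_DS − ½ V_DS²] and I_D = (V_DD − V_DS)/R_D. Equating: 2.95 V_DS² − 13.76 V_DS + 11.8 = 0, giving V_DS = 1.13 V (the root below V_ov).
I_D = (11.8 − 1.13) / 0.844 = 12.6 mA.

I_D = 12.6 mA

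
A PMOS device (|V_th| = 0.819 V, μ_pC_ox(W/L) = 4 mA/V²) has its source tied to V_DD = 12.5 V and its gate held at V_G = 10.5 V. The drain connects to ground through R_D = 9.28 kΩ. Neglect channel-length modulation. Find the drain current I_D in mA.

I_D = 1.31 mA

V_SG = V_DD − V_G = 12.5 − 10.5 = 2 V, so V_ov = 2 − 0.819 = 1.18 V.
Assume saturation: I_D = ½ k_p V_ov² = 0.5 × 4 × 1.18² = 2.79 mA, giving V_SD = V_DD − I_D R_D = 12.5 − 2.79 × 9.28 = -13.4 V.
But -13.4 V < V_ov = 1.18 V, so the device is actually in triode.
In triode I_D = k_p[V_ov V_SD − ½ V_SD²] and I_D = (V_DD − V_SD)/R_D. Equating: 18.6 V_SD² − 44.84 V_SD + 12.5 = 0, giving V_SD = 0.322 V (the root below V_ov).
I_D = (12.5 − 0.322) / 9.28 = 1.31 mA.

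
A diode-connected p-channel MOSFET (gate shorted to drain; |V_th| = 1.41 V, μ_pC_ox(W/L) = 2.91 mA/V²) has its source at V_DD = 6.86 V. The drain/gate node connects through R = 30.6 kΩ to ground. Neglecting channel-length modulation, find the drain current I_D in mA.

I_D = 0.167 mA

With gate tied to drain, V_SG = V_SD ≥ V_SG − |V_th|, so the device is in saturation.
KCL at the drain: ½ k_p (V_SG − |V_th|)² = (V_DD − V_SG)/R.
Let x = V_SG − 1.41. Then 44.5 x² + x − 5.45 = 0, giving x = 0.339 V (positive root), so V_SG = 1.75 V.
I_D = (V_DD − V_SG)/R = (6.86 − 1.75) / 30.6 = 0.167 mA.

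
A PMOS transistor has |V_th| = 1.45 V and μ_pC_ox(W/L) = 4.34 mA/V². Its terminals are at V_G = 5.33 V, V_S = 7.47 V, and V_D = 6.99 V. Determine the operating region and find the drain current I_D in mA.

Triode; I_D = 0.937 mA

V_SG = V_S − V_G = 7.47 − 5.33 = 2.14 V; V_SD = V_S − V_D = 7.47 − 6.99 = 0.48 V.
V_ov = V_SG − |V_th| = 2.14 − 1.45 = 0.69 V.
Since V_SD = 0.48 V < V_ov = 0.69 V, the device is in the triode region.
I_D = k_p [V_ov · V_SD − ½ V_SD²] = 4.34 × [0.69 × 0.48 − 0.5 × 0.48²] = 0.937 mA.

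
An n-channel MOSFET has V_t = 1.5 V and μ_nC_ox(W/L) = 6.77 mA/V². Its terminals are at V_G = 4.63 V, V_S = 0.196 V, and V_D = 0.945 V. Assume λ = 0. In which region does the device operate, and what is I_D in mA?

V_GS = V_G − V_S = 4.63 − 0.196 = 4.43 V; V_DS = V_D − V_S = 0.945 − 0.196 = 0.749 V.
V_ov = V_GS − V_t = 4.43 − 1.5 = 2.93 V.
Since V_DS = 0.749 V < V_ov = 2.93 V, the device is in the triode region.
I_D = k_n [V_ov · V_DS − ½ V_DS²] = 6.77 × [2.93 × 0.749 − 0.5 × 0.749²] = 13 mA.

Triode; I_D = 13.0 mA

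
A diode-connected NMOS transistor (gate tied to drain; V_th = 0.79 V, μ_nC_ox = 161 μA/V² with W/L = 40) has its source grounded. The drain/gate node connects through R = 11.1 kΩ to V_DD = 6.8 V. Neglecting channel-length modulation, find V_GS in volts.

With gate tied to drain, V_GS = V_DS ≥ V_GS − V_th, so the device is in saturation.
k_n = μ_nC_ox · (W/L) = 6.44 mA/V².
KCL at the drain: ½ k_n (V_GS − V_th)² = (V_DD − V_GS)/R.
Let x = V_GS − 0.79. Then 35.7 x² + x − 6.01 = 0, giving x = 0.396 V (positive root), so V_GS = 1.19 V.
I_D = (V_DD − V_GS)/R = (6.8 − 1.19) / 11.1 = 0.506 mA.

V_GS = 1.19 V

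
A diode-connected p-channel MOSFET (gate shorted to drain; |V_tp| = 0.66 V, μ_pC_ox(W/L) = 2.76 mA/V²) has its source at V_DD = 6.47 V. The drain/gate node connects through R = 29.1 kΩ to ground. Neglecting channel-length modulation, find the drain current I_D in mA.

With gate tied to drain, V_SG = V_SD ≥ V_SG − |V_tp|, so the device is in saturation.
KCL at the drain: ½ k_p (V_SG − |V_tp|)² = (V_DD − V_SG)/R.
Let x = V_SG − 0.66. Then 40.2 x² + x − 5.81 = 0, giving x = 0.368 V (positive root), so V_SG = 1.03 V.
I_D = (V_DD − V_SG)/R = (6.47 − 1.03) / 29.1 = 0.187 mA.

I_D = 0.187 mA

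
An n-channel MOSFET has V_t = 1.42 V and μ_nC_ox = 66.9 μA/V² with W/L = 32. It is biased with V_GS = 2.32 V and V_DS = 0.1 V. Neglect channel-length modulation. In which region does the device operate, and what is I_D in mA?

k_n = μ_nC_ox · (W/L) = 2.141 mA/V².
V_ov = V_GS − V_t = 2.32 − 1.42 = 0.9 V.
Since V_DS = 0.1 V < V_ov = 0.9 V, the device is in the triode region.
I_D = k_n [V_ov · V_DS − ½ V_DS²] = 2.141 × [0.9 × 0.1 − 0.5 × 0.1²] = 0.182 mA.

Triode; I_D = 0.182 mA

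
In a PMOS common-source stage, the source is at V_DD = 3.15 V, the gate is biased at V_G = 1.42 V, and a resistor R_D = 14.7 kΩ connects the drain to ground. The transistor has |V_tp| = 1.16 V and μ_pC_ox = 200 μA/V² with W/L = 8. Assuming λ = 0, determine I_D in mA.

V_SG = V_DD − V_G = 3.15 − 1.42 = 1.73 V, so V_ov = 1.73 − 1.16 = 0.57 V.
k_p = μ_pC_ox · (W/L) = 1.6 mA/V².
Assume saturation: I_D = ½ k_p V_ov² = 0.5 × 1.6 × 0.57² = 0.26 mA, giving V_SD = V_DD − I_D R_D = 3.15 − 0.26 × 14.7 = -0.671 V.
But -0.671 V < V_ov = 0.57 V, so the device is actually in triode.
In triode I_D = k_p[V_ov V_SD − ½ V_SD²] and I_D = (V_DD − V_SD)/R_D. Equating: 11.8 V_SD² − 14.41 V_SD + 3.15 = 0, giving V_SD = 0.285 V (the root below V_ov).
I_D = (3.15 − 0.285) / 14.7 = 0.195 mA.

I_D = 0.195 mA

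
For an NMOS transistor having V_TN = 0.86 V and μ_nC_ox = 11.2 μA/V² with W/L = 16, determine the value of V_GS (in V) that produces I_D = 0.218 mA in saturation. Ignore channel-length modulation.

k_n = μ_nC_ox · (W/L) = 0.1792 mA/V².
In saturation I_D = ½ k_n (V_GS − V_TN)², so V_GS − V_TN = √(2 I_D / k_n) = √(2 × 0.218 / 0.1792) = 1.56 V.
V_GS = 0.86 + 1.56 = 2.42 V.

V_GS = 2.42 V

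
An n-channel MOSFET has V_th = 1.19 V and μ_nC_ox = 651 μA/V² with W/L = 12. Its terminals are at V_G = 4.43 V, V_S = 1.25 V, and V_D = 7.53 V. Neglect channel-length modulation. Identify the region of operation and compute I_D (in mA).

V_GS = V_G − V_S = 4.43 − 1.25 = 3.18 V; V_DS = V_D − V_S = 7.53 − 1.25 = 6.28 V.
k_n = μ_nC_ox · (W/L) = 7.812 mA/V².
V_ov = V_GS − V_th = 3.18 − 1.19 = 1.99 V.
Since V_DS = 6.28 V ≥ V_ov = 1.99 V, the device is in saturation.
I_D = ½ k_n V_ov² = 0.5 × 7.812 × 1.99² = 15.5 mA.

Saturation; I_D = 15.5 mA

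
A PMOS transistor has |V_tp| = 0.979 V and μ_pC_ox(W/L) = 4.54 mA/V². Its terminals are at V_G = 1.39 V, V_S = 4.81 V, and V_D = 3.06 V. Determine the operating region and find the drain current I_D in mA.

V_SG = V_S − V_G = 4.81 − 1.39 = 3.42 V; V_SD = V_S − V_D = 4.81 − 3.06 = 1.75 V.
V_ov = V_SG − |V_tp| = 3.42 − 0.979 = 2.44 V.
Since V_SD = 1.75 V < V_ov = 2.44 V, the device is in the triode region.
I_D = k_p [V_ov · V_SD − ½ V_SD²] = 4.54 × [2.44 × 1.75 − 0.5 × 1.75²] = 12.4 mA.

Triode; I_D = 12.4 mA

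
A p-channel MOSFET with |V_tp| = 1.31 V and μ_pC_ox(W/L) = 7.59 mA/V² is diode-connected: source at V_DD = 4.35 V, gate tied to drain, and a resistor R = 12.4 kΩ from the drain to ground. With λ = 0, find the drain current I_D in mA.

With gate tied to drain, V_SG = V_SD ≥ V_SG − |V_tp|, so the device is in saturation.
KCL at the drain: ½ k_p (V_SG − |V_tp|)² = (V_DD − V_SG)/R.
Let x = V_SG − 1.31. Then 47.1 x² + x − 3.04 = 0, giving x = 0.244 V (positive root), so V_SG = 1.55 V.
I_D = (V_DD − V_SG)/R = (4.35 − 1.55) / 12.4 = 0.226 mA.

I_D = 0.226 mA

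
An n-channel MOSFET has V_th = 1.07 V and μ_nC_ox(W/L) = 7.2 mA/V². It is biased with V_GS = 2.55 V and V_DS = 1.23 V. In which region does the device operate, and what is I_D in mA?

Triode; I_D = 7.66 mA

V_ov = V_GS − V_th = 2.55 − 1.07 = 1.48 V.
Since V_DS = 1.23 V < V_ov = 1.48 V, the device is in the triode region.
I_D = k_n [V_ov · V_DS − ½ V_DS²] = 7.2 × [1.48 × 1.23 − 0.5 × 1.23²] = 7.66 mA.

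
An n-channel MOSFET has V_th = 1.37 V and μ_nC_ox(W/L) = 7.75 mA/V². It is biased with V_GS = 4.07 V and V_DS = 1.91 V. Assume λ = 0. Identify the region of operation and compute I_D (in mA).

Triode; I_D = 25.8 mA

V_ov = V_GS − V_th = 4.07 − 1.37 = 2.7 V.
Since V_DS = 1.91 V < V_ov = 2.7 V, the device is in the triode region.
I_D = k_n [V_ov · V_DS − ½ V_DS²] = 7.75 × [2.7 × 1.91 − 0.5 × 1.91²] = 25.8 mA.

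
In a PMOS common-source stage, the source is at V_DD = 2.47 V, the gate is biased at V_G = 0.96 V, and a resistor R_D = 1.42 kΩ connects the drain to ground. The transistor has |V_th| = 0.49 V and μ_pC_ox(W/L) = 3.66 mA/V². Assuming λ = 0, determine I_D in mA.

V_SG = V_DD − V_G = 2.47 − 0.96 = 1.51 V, so V_ov = 1.51 − 0.49 = 1.02 V.
Assume saturation: I_D = ½ k_p V_ov² = 0.5 × 3.66 × 1.02² = 1.9 mA, giving V_SD = V_DD − I_D R_D = 2.47 − 1.9 × 1.42 = -0.234 V.
But -0.234 V < V_ov = 1.02 V, so the device is actually in triode.
In triode I_D = k_p[V_ov V_SD − ½ V_SD²] and I_D = (V_DD − V_SD)/R_D. Equating: 2.6 V_SD² − 6.301 V_SD + 2.47 = 0, giving V_SD = 0.492 V (the root below V_ov).
I_D = (2.47 − 0.492) / 1.42 = 1.39 mA.

I_D = 1.39 mA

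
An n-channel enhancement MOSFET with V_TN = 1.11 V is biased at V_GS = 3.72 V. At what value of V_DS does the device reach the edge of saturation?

The boundary between triode and saturation is V_DS = V_GS − V_TN = V_ov.
V_ov = 3.72 − 1.11 = 2.61 V.

V_DS,sat = 2.61 V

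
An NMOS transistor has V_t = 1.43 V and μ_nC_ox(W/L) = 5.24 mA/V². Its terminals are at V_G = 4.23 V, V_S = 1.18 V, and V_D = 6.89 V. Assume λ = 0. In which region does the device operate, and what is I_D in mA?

Saturation; I_D = 6.88 mA

V_GS = V_G − V_S = 4.23 − 1.18 = 3.05 V; V_DS = V_D − V_S = 6.89 − 1.18 = 5.71 V.
V_ov = V_GS − V_t = 3.05 − 1.43 = 1.62 V.
Since V_DS = 5.71 V ≥ V_ov = 1.62 V, the device is in saturation.
I_D = ½ k_n V_ov² = 0.5 × 5.24 × 1.62² = 6.88 mA.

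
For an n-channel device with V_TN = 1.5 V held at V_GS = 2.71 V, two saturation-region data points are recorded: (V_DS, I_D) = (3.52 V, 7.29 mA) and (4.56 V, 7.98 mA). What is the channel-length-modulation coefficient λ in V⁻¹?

With V_GS fixed, I_D ∝ (1 + λ V_DS) in saturation, so I_D2/I_D1 = (1 + λ V_DS2)/(1 + λ V_DS1).
7.98/7.29 = 1.095 = (1 + 4.56 λ)/(1 + 3.52 λ).
Solving: λ (I_D1 V_DS2 − I_D2 V_DS1) = I_D2 − I_D1, so λ = (7.98 − 7.29) / (7.29 × 4.56 − 7.98 × 3.52) = 0.69 / 5.15 = 0.134 V⁻¹.

λ = 0.134 V⁻¹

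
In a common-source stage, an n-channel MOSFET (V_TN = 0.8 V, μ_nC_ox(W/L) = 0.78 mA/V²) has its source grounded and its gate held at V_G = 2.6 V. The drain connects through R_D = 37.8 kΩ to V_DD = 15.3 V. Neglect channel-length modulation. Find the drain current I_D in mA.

I_D = 0.397 mA

V_GS = V_G = 2.6 V, so V_ov = 2.6 − 0.8 = 1.8 V.
Assume saturation: I_D = ½ k_n V_ov² = 0.5 × 0.78 × 1.8² = 1.26 mA, giving V_DS = V_DD − I_D R_D = 15.3 − 1.26 × 37.8 = -32.5 V.
But -32.5 V < V_ov = 1.8 V, so the device is actually in triode.
In triode I_D = k_n[V_ov V_DS − ½ V_DS²] and I_D = (V_DD − V_DS)/R_D. Equating: 14.7 V_DS² − 54.07 V_DS + 15.3 = 0, giving V_DS = 0.309 V (the root below V_ov).
I_D = (15.3 − 0.309) / 37.8 = 0.397 mA.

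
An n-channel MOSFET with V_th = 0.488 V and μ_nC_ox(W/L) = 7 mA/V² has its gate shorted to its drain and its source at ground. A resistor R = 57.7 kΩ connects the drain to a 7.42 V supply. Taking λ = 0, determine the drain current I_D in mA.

I_D = 0.117 mA

With gate tied to drain, V_GS = V_DS ≥ V_GS − V_th, so the device is in saturation.
KCL at the drain: ½ k_n (V_GS − V_th)² = (V_DD − V_GS)/R.
Let x = V_GS − 0.488. Then 202 x² + x − 6.932 = 0, giving x = 0.183 V (positive root), so V_GS = 0.671 V.
I_D = (V_DD − V_GS)/R = (7.42 − 0.671) / 57.7 = 0.117 mA.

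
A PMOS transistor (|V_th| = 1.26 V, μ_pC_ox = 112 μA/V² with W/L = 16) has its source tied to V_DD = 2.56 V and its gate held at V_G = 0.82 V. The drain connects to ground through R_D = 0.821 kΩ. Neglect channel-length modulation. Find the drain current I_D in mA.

V_SG = V_DD − V_G = 2.56 − 0.82 = 1.74 V, so V_ov = 1.74 − 1.26 = 0.48 V.
k_p = μ_pC_ox · (W/L) = 1.792 mA/V².
Assume saturation: I_D = ½ k_p V_ov² = 0.5 × 1.792 × 0.48² = 0.206 mA, giving V_SD = V_DD − I_D R_D = 2.56 − 0.206 × 0.821 = 2.39 V.
V_SD = 2.39 V ≥ V_ov = 0.48 V, confirming saturation.

I_D = 0.206 mA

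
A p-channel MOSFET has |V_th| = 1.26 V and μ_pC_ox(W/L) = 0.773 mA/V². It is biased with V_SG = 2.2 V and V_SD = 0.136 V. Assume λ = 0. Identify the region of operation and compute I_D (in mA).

Triode; I_D = 0.0917 mA

V_ov = V_SG − |V_th| = 2.2 − 1.26 = 0.94 V.
Since V_SD = 0.136 V < V_ov = 0.94 V, the device is in the triode region.
I_D = k_p [V_ov · V_SD − ½ V_SD²] = 0.773 × [0.94 × 0.136 − 0.5 × 0.136²] = 0.0917 mA.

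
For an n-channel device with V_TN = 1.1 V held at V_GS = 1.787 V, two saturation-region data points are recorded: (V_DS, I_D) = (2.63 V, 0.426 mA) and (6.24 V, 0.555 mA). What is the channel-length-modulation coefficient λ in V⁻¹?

λ = 0.108 V⁻¹

With V_GS fixed, I_D ∝ (1 + λ V_DS) in saturation, so I_D2/I_D1 = (1 + λ V_DS2)/(1 + λ V_DS1).
0.555/0.426 = 1.303 = (1 + 6.24 λ)/(1 + 2.63 λ).
Solving: λ (I_D1 V_DS2 − I_D2 V_DS1) = I_D2 − I_D1, so λ = (0.555 − 0.426) / (0.426 × 6.24 − 0.555 × 2.63) = 0.129 / 1.2 = 0.108 V⁻¹.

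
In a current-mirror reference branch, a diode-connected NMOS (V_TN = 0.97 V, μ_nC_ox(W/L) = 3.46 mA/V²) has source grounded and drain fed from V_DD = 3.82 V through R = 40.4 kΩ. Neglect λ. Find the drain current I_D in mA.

I_D = 0.0657 mA

With gate tied to drain, V_GS = V_DS ≥ V_GS − V_TN, so the device is in saturation.
KCL at the drain: ½ k_n (V_GS − V_TN)² = (V_DD − V_GS)/R.
Let x = V_GS − 0.97. Then 69.9 x² + x − 2.85 = 0, giving x = 0.195 V (positive root), so V_GS = 1.16 V.
I_D = (V_DD − V_GS)/R = (3.82 − 1.16) / 40.4 = 0.0657 mA.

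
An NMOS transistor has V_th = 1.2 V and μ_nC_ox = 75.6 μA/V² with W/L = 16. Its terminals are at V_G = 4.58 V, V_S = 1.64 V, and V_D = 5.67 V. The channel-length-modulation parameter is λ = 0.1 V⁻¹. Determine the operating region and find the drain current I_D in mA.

Saturation; I_D = 2.57 mA

V_GS = V_G − V_S = 4.58 − 1.64 = 2.94 V; V_DS = V_D − V_S = 5.67 − 1.64 = 4.03 V.
k_n = μ_nC_ox · (W/L) = 1.21 mA/V².
V_ov = V_GS − V_th = 2.94 − 1.2 = 1.74 V.
Since V_DS = 4.03 V ≥ V_ov = 1.74 V, the device is in saturation.
I_D = ½ k_n V_ov² (1 + λ V_DS) = 0.5 × 1.21 × 1.74² × (1 + 0.1 × 4.03) = 2.57 mA.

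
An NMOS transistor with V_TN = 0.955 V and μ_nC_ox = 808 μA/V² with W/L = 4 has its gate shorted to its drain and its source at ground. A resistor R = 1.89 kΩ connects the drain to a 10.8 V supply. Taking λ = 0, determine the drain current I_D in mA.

I_D = 4.34 mA

With gate tied to drain, V_GS = V_DS ≥ V_GS − V_TN, so the device is in saturation.
k_n = μ_nC_ox · (W/L) = 3.232 mA/V².
KCL at the drain: ½ k_n (V_GS − V_TN)² = (V_DD − V_GS)/R.
Let x = V_GS − 0.955. Then 3.05 x² + x − 9.845 = 0, giving x = 1.64 V (positive root), so V_GS = 2.59 V.
I_D = (V_DD − V_GS)/R = (10.8 − 2.59) / 1.89 = 4.34 mA.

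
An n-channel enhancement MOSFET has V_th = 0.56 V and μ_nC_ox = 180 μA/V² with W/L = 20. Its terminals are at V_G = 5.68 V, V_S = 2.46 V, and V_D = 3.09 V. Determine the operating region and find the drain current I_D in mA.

V_GS = V_G − V_S = 5.68 − 2.46 = 3.22 V; V_DS = V_D − V_S = 3.09 − 2.46 = 0.63 V.
k_n = μ_nC_ox · (W/L) = 3.6 mA/V².
V_ov = V_GS − V_th = 3.22 − 0.56 = 2.66 V.
Since V_DS = 0.63 V < V_ov = 2.66 V, the device is in the triode region.
I_D = k_n [V_ov · V_DS − ½ V_DS²] = 3.6 × [2.66 × 0.63 − 0.5 × 0.63²] = 5.32 mA.

Triode; I_D = 5.32 mA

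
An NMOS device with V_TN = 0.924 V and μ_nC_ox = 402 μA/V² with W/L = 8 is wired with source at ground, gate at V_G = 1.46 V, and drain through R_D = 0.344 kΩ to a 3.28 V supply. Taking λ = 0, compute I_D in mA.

I_D = 0.462 mA

V_GS = V_G = 1.46 V, so V_ov = 1.46 − 0.924 = 0.536 V.
k_n = μ_nC_ox · (W/L) = 3.216 mA/V².
Assume saturation: I_D = ½ k_n V_ov² = 0.5 × 3.216 × 0.536² = 0.462 mA, giving V_DS = V_DD − I_D R_D = 3.28 − 0.462 × 0.344 = 3.12 V.
V_DS = 3.12 V ≥ V_ov = 0.536 V, confirming saturation.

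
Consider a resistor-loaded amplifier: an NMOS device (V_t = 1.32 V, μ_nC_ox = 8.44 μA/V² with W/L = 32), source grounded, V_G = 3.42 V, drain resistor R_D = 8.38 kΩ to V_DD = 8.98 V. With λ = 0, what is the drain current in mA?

I_D = 0.596 mA

V_GS = V_G = 3.42 V, so V_ov = 3.42 − 1.32 = 2.1 V.
k_n = μ_nC_ox · (W/L) = 0.2701 mA/V².
Assume saturation: I_D = ½ k_n V_ov² = 0.5 × 0.2701 × 2.1² = 0.596 mA, giving V_DS = V_DD − I_D R_D = 8.98 − 0.596 × 8.38 = 3.99 V.
V_DS = 3.99 V ≥ V_ov = 2.1 V, confirming saturation.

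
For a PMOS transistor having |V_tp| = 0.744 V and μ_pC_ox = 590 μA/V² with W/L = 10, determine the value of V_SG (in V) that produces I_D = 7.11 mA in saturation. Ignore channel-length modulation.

k_p = μ_pC_ox · (W/L) = 5.9 mA/V².
In saturation I_D = ½ k_p (V_SG − |V_tp|)², so V_SG − |V_tp| = √(2 I_D / k_p) = √(2 × 7.11 / 5.9) = 1.55 V.
V_SG = 0.744 + 1.55 = 2.3 V.

V_SG = 2.30 V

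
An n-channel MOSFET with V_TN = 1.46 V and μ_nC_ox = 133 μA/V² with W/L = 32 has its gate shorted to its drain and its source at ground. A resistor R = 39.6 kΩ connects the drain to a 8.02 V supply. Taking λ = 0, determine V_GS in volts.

V_GS = 1.73 V

With gate tied to drain, V_GS = V_DS ≥ V_GS − V_TN, so the device is in saturation.
k_n = μ_nC_ox · (W/L) = 4.256 mA/V².
KCL at the drain: ½ k_n (V_GS − V_TN)² = (V_DD − V_GS)/R.
Let x = V_GS − 1.46. Then 84.3 x² + x − 6.56 = 0, giving x = 0.273 V (positive root), so V_GS = 1.73 V.
I_D = (V_DD − V_GS)/R = (8.02 − 1.73) / 39.6 = 0.159 mA.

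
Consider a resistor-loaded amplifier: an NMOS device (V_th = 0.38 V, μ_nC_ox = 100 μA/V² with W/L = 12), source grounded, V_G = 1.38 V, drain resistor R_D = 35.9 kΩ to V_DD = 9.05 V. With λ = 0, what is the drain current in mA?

I_D = 0.246 mA

V_GS = V_G = 1.38 V, so V_ov = 1.38 − 0.38 = 1 V.
k_n = μ_nC_ox · (W/L) = 1.2 mA/V².
Assume saturation: I_D = ½ k_n V_ov² = 0.5 × 1.2 × 1² = 0.6 mA, giving V_DS = V_DD − I_D R_D = 9.05 − 0.6 × 35.9 = -12.5 V.
But -12.5 V < V_ov = 1 V, so the device is actually in triode.
In triode I_D = k_n[V_ov V_DS − ½ V_DS²] and I_D = (V_DD − V_DS)/R_D. Equating: 21.5 V_DS² − 44.08 V_DS + 9.05 = 0, giving V_DS = 0.231 V (the root below V_ov).
I_D = (9.05 − 0.231) / 35.9 = 0.246 mA.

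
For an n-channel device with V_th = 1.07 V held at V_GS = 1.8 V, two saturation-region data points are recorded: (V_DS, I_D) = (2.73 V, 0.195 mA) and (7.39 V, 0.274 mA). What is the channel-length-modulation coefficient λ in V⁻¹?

λ = 0.114 V⁻¹

With V_GS fixed, I_D ∝ (1 + λ V_DS) in saturation, so I_D2/I_D1 = (1 + λ V_DS2)/(1 + λ V_DS1).
0.274/0.195 = 1.405 = (1 + 7.39 λ)/(1 + 2.73 λ).
Solving: λ (I_D1 V_DS2 − I_D2 V_DS1) = I_D2 − I_D1, so λ = (0.274 − 0.195) / (0.195 × 7.39 − 0.274 × 2.73) = 0.079 / 0.693 = 0.114 V⁻¹.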